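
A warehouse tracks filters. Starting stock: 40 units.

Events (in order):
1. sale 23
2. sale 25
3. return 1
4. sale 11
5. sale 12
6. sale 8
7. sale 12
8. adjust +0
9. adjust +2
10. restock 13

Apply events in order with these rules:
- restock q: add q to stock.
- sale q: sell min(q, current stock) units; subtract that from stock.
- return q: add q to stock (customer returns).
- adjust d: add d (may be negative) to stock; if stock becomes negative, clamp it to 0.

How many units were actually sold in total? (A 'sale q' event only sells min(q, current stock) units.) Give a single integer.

Answer: 41

Derivation:
Processing events:
Start: stock = 40
  Event 1 (sale 23): sell min(23,40)=23. stock: 40 - 23 = 17. total_sold = 23
  Event 2 (sale 25): sell min(25,17)=17. stock: 17 - 17 = 0. total_sold = 40
  Event 3 (return 1): 0 + 1 = 1
  Event 4 (sale 11): sell min(11,1)=1. stock: 1 - 1 = 0. total_sold = 41
  Event 5 (sale 12): sell min(12,0)=0. stock: 0 - 0 = 0. total_sold = 41
  Event 6 (sale 8): sell min(8,0)=0. stock: 0 - 0 = 0. total_sold = 41
  Event 7 (sale 12): sell min(12,0)=0. stock: 0 - 0 = 0. total_sold = 41
  Event 8 (adjust +0): 0 + 0 = 0
  Event 9 (adjust +2): 0 + 2 = 2
  Event 10 (restock 13): 2 + 13 = 15
Final: stock = 15, total_sold = 41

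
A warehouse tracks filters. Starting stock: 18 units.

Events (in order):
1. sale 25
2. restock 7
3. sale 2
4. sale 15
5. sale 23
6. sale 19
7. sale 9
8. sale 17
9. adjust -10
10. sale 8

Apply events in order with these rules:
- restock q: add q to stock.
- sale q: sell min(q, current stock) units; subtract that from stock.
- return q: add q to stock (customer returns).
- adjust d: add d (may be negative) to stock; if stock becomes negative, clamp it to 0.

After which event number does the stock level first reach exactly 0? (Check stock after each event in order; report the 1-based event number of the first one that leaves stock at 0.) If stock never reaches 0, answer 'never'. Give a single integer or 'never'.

Processing events:
Start: stock = 18
  Event 1 (sale 25): sell min(25,18)=18. stock: 18 - 18 = 0. total_sold = 18
  Event 2 (restock 7): 0 + 7 = 7
  Event 3 (sale 2): sell min(2,7)=2. stock: 7 - 2 = 5. total_sold = 20
  Event 4 (sale 15): sell min(15,5)=5. stock: 5 - 5 = 0. total_sold = 25
  Event 5 (sale 23): sell min(23,0)=0. stock: 0 - 0 = 0. total_sold = 25
  Event 6 (sale 19): sell min(19,0)=0. stock: 0 - 0 = 0. total_sold = 25
  Event 7 (sale 9): sell min(9,0)=0. stock: 0 - 0 = 0. total_sold = 25
  Event 8 (sale 17): sell min(17,0)=0. stock: 0 - 0 = 0. total_sold = 25
  Event 9 (adjust -10): 0 + -10 = 0 (clamped to 0)
  Event 10 (sale 8): sell min(8,0)=0. stock: 0 - 0 = 0. total_sold = 25
Final: stock = 0, total_sold = 25

First zero at event 1.

Answer: 1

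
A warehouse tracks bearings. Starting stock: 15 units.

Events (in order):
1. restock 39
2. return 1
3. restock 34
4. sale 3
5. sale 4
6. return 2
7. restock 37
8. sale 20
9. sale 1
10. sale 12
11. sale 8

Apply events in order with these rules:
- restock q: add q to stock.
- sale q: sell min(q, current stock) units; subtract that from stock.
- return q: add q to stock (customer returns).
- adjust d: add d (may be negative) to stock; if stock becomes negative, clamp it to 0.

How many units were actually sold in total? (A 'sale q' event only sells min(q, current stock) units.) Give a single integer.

Processing events:
Start: stock = 15
  Event 1 (restock 39): 15 + 39 = 54
  Event 2 (return 1): 54 + 1 = 55
  Event 3 (restock 34): 55 + 34 = 89
  Event 4 (sale 3): sell min(3,89)=3. stock: 89 - 3 = 86. total_sold = 3
  Event 5 (sale 4): sell min(4,86)=4. stock: 86 - 4 = 82. total_sold = 7
  Event 6 (return 2): 82 + 2 = 84
  Event 7 (restock 37): 84 + 37 = 121
  Event 8 (sale 20): sell min(20,121)=20. stock: 121 - 20 = 101. total_sold = 27
  Event 9 (sale 1): sell min(1,101)=1. stock: 101 - 1 = 100. total_sold = 28
  Event 10 (sale 12): sell min(12,100)=12. stock: 100 - 12 = 88. total_sold = 40
  Event 11 (sale 8): sell min(8,88)=8. stock: 88 - 8 = 80. total_sold = 48
Final: stock = 80, total_sold = 48

Answer: 48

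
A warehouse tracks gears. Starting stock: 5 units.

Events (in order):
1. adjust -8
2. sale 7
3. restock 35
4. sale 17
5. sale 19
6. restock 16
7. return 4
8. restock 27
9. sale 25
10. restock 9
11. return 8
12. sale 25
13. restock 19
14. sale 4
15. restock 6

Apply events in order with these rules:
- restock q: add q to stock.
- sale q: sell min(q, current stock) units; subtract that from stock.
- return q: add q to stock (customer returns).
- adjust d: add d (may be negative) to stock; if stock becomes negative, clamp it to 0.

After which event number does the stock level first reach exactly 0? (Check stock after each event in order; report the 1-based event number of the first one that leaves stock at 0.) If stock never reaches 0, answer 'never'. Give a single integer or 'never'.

Answer: 1

Derivation:
Processing events:
Start: stock = 5
  Event 1 (adjust -8): 5 + -8 = 0 (clamped to 0)
  Event 2 (sale 7): sell min(7,0)=0. stock: 0 - 0 = 0. total_sold = 0
  Event 3 (restock 35): 0 + 35 = 35
  Event 4 (sale 17): sell min(17,35)=17. stock: 35 - 17 = 18. total_sold = 17
  Event 5 (sale 19): sell min(19,18)=18. stock: 18 - 18 = 0. total_sold = 35
  Event 6 (restock 16): 0 + 16 = 16
  Event 7 (return 4): 16 + 4 = 20
  Event 8 (restock 27): 20 + 27 = 47
  Event 9 (sale 25): sell min(25,47)=25. stock: 47 - 25 = 22. total_sold = 60
  Event 10 (restock 9): 22 + 9 = 31
  Event 11 (return 8): 31 + 8 = 39
  Event 12 (sale 25): sell min(25,39)=25. stock: 39 - 25 = 14. total_sold = 85
  Event 13 (restock 19): 14 + 19 = 33
  Event 14 (sale 4): sell min(4,33)=4. stock: 33 - 4 = 29. total_sold = 89
  Event 15 (restock 6): 29 + 6 = 35
Final: stock = 35, total_sold = 89

First zero at event 1.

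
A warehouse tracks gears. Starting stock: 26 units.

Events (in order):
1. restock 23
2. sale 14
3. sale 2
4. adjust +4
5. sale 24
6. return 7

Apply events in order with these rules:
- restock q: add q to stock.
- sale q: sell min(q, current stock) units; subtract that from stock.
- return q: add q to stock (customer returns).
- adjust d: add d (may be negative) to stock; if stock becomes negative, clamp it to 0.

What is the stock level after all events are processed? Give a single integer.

Answer: 20

Derivation:
Processing events:
Start: stock = 26
  Event 1 (restock 23): 26 + 23 = 49
  Event 2 (sale 14): sell min(14,49)=14. stock: 49 - 14 = 35. total_sold = 14
  Event 3 (sale 2): sell min(2,35)=2. stock: 35 - 2 = 33. total_sold = 16
  Event 4 (adjust +4): 33 + 4 = 37
  Event 5 (sale 24): sell min(24,37)=24. stock: 37 - 24 = 13. total_sold = 40
  Event 6 (return 7): 13 + 7 = 20
Final: stock = 20, total_sold = 40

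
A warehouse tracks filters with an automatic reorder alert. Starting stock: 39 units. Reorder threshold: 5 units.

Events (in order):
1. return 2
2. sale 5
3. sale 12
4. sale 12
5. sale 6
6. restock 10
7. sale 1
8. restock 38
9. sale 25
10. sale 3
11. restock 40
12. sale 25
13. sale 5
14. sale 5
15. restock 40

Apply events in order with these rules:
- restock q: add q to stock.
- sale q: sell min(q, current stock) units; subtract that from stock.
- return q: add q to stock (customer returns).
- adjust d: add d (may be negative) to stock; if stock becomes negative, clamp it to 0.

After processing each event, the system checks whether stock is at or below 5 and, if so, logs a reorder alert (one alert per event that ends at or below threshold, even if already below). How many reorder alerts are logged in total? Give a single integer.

Processing events:
Start: stock = 39
  Event 1 (return 2): 39 + 2 = 41
  Event 2 (sale 5): sell min(5,41)=5. stock: 41 - 5 = 36. total_sold = 5
  Event 3 (sale 12): sell min(12,36)=12. stock: 36 - 12 = 24. total_sold = 17
  Event 4 (sale 12): sell min(12,24)=12. stock: 24 - 12 = 12. total_sold = 29
  Event 5 (sale 6): sell min(6,12)=6. stock: 12 - 6 = 6. total_sold = 35
  Event 6 (restock 10): 6 + 10 = 16
  Event 7 (sale 1): sell min(1,16)=1. stock: 16 - 1 = 15. total_sold = 36
  Event 8 (restock 38): 15 + 38 = 53
  Event 9 (sale 25): sell min(25,53)=25. stock: 53 - 25 = 28. total_sold = 61
  Event 10 (sale 3): sell min(3,28)=3. stock: 28 - 3 = 25. total_sold = 64
  Event 11 (restock 40): 25 + 40 = 65
  Event 12 (sale 25): sell min(25,65)=25. stock: 65 - 25 = 40. total_sold = 89
  Event 13 (sale 5): sell min(5,40)=5. stock: 40 - 5 = 35. total_sold = 94
  Event 14 (sale 5): sell min(5,35)=5. stock: 35 - 5 = 30. total_sold = 99
  Event 15 (restock 40): 30 + 40 = 70
Final: stock = 70, total_sold = 99

Checking against threshold 5:
  After event 1: stock=41 > 5
  After event 2: stock=36 > 5
  After event 3: stock=24 > 5
  After event 4: stock=12 > 5
  After event 5: stock=6 > 5
  After event 6: stock=16 > 5
  After event 7: stock=15 > 5
  After event 8: stock=53 > 5
  After event 9: stock=28 > 5
  After event 10: stock=25 > 5
  After event 11: stock=65 > 5
  After event 12: stock=40 > 5
  After event 13: stock=35 > 5
  After event 14: stock=30 > 5
  After event 15: stock=70 > 5
Alert events: []. Count = 0

Answer: 0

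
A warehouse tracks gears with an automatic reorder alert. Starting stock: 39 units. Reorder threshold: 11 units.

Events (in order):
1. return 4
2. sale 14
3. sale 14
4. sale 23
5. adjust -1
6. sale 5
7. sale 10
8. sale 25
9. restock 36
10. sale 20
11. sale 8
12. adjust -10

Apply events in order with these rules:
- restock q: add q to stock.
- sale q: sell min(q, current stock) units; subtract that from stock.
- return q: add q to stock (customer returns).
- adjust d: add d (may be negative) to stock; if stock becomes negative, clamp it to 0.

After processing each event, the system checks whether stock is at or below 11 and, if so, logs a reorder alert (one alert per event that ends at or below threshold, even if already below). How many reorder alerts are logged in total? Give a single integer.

Answer: 7

Derivation:
Processing events:
Start: stock = 39
  Event 1 (return 4): 39 + 4 = 43
  Event 2 (sale 14): sell min(14,43)=14. stock: 43 - 14 = 29. total_sold = 14
  Event 3 (sale 14): sell min(14,29)=14. stock: 29 - 14 = 15. total_sold = 28
  Event 4 (sale 23): sell min(23,15)=15. stock: 15 - 15 = 0. total_sold = 43
  Event 5 (adjust -1): 0 + -1 = 0 (clamped to 0)
  Event 6 (sale 5): sell min(5,0)=0. stock: 0 - 0 = 0. total_sold = 43
  Event 7 (sale 10): sell min(10,0)=0. stock: 0 - 0 = 0. total_sold = 43
  Event 8 (sale 25): sell min(25,0)=0. stock: 0 - 0 = 0. total_sold = 43
  Event 9 (restock 36): 0 + 36 = 36
  Event 10 (sale 20): sell min(20,36)=20. stock: 36 - 20 = 16. total_sold = 63
  Event 11 (sale 8): sell min(8,16)=8. stock: 16 - 8 = 8. total_sold = 71
  Event 12 (adjust -10): 8 + -10 = 0 (clamped to 0)
Final: stock = 0, total_sold = 71

Checking against threshold 11:
  After event 1: stock=43 > 11
  After event 2: stock=29 > 11
  After event 3: stock=15 > 11
  After event 4: stock=0 <= 11 -> ALERT
  After event 5: stock=0 <= 11 -> ALERT
  After event 6: stock=0 <= 11 -> ALERT
  After event 7: stock=0 <= 11 -> ALERT
  After event 8: stock=0 <= 11 -> ALERT
  After event 9: stock=36 > 11
  After event 10: stock=16 > 11
  After event 11: stock=8 <= 11 -> ALERT
  After event 12: stock=0 <= 11 -> ALERT
Alert events: [4, 5, 6, 7, 8, 11, 12]. Count = 7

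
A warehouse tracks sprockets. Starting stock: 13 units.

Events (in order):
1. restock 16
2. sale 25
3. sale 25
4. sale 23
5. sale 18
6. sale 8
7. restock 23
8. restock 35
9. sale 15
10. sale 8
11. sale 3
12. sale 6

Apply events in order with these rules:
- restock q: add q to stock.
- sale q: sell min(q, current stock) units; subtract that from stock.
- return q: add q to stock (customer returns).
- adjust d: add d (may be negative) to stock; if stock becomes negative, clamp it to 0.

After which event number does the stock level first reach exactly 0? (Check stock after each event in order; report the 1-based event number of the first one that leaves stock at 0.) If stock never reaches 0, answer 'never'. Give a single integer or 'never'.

Answer: 3

Derivation:
Processing events:
Start: stock = 13
  Event 1 (restock 16): 13 + 16 = 29
  Event 2 (sale 25): sell min(25,29)=25. stock: 29 - 25 = 4. total_sold = 25
  Event 3 (sale 25): sell min(25,4)=4. stock: 4 - 4 = 0. total_sold = 29
  Event 4 (sale 23): sell min(23,0)=0. stock: 0 - 0 = 0. total_sold = 29
  Event 5 (sale 18): sell min(18,0)=0. stock: 0 - 0 = 0. total_sold = 29
  Event 6 (sale 8): sell min(8,0)=0. stock: 0 - 0 = 0. total_sold = 29
  Event 7 (restock 23): 0 + 23 = 23
  Event 8 (restock 35): 23 + 35 = 58
  Event 9 (sale 15): sell min(15,58)=15. stock: 58 - 15 = 43. total_sold = 44
  Event 10 (sale 8): sell min(8,43)=8. stock: 43 - 8 = 35. total_sold = 52
  Event 11 (sale 3): sell min(3,35)=3. stock: 35 - 3 = 32. total_sold = 55
  Event 12 (sale 6): sell min(6,32)=6. stock: 32 - 6 = 26. total_sold = 61
Final: stock = 26, total_sold = 61

First zero at event 3.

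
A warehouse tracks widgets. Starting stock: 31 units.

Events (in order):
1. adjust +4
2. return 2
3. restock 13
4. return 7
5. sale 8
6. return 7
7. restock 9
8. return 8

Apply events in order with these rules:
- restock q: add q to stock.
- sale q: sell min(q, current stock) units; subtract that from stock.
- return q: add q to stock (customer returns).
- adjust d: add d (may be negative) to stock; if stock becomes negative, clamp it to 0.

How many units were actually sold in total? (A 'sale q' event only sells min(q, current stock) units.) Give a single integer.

Answer: 8

Derivation:
Processing events:
Start: stock = 31
  Event 1 (adjust +4): 31 + 4 = 35
  Event 2 (return 2): 35 + 2 = 37
  Event 3 (restock 13): 37 + 13 = 50
  Event 4 (return 7): 50 + 7 = 57
  Event 5 (sale 8): sell min(8,57)=8. stock: 57 - 8 = 49. total_sold = 8
  Event 6 (return 7): 49 + 7 = 56
  Event 7 (restock 9): 56 + 9 = 65
  Event 8 (return 8): 65 + 8 = 73
Final: stock = 73, total_sold = 8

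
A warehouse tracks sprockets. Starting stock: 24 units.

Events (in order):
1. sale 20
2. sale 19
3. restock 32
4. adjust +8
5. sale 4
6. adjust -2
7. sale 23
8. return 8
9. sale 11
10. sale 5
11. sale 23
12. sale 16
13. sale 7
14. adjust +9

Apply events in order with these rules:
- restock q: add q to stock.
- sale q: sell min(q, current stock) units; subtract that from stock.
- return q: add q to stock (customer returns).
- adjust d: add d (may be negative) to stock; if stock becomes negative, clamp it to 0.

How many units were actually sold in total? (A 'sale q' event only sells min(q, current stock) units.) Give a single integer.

Processing events:
Start: stock = 24
  Event 1 (sale 20): sell min(20,24)=20. stock: 24 - 20 = 4. total_sold = 20
  Event 2 (sale 19): sell min(19,4)=4. stock: 4 - 4 = 0. total_sold = 24
  Event 3 (restock 32): 0 + 32 = 32
  Event 4 (adjust +8): 32 + 8 = 40
  Event 5 (sale 4): sell min(4,40)=4. stock: 40 - 4 = 36. total_sold = 28
  Event 6 (adjust -2): 36 + -2 = 34
  Event 7 (sale 23): sell min(23,34)=23. stock: 34 - 23 = 11. total_sold = 51
  Event 8 (return 8): 11 + 8 = 19
  Event 9 (sale 11): sell min(11,19)=11. stock: 19 - 11 = 8. total_sold = 62
  Event 10 (sale 5): sell min(5,8)=5. stock: 8 - 5 = 3. total_sold = 67
  Event 11 (sale 23): sell min(23,3)=3. stock: 3 - 3 = 0. total_sold = 70
  Event 12 (sale 16): sell min(16,0)=0. stock: 0 - 0 = 0. total_sold = 70
  Event 13 (sale 7): sell min(7,0)=0. stock: 0 - 0 = 0. total_sold = 70
  Event 14 (adjust +9): 0 + 9 = 9
Final: stock = 9, total_sold = 70

Answer: 70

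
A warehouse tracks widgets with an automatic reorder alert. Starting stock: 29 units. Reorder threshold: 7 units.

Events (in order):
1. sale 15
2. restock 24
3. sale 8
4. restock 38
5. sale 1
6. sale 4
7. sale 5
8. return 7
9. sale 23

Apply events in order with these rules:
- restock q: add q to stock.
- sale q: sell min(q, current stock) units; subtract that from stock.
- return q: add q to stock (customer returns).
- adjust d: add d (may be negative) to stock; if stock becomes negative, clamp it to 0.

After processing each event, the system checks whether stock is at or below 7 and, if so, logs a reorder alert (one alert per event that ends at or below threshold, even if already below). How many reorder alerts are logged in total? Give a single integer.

Processing events:
Start: stock = 29
  Event 1 (sale 15): sell min(15,29)=15. stock: 29 - 15 = 14. total_sold = 15
  Event 2 (restock 24): 14 + 24 = 38
  Event 3 (sale 8): sell min(8,38)=8. stock: 38 - 8 = 30. total_sold = 23
  Event 4 (restock 38): 30 + 38 = 68
  Event 5 (sale 1): sell min(1,68)=1. stock: 68 - 1 = 67. total_sold = 24
  Event 6 (sale 4): sell min(4,67)=4. stock: 67 - 4 = 63. total_sold = 28
  Event 7 (sale 5): sell min(5,63)=5. stock: 63 - 5 = 58. total_sold = 33
  Event 8 (return 7): 58 + 7 = 65
  Event 9 (sale 23): sell min(23,65)=23. stock: 65 - 23 = 42. total_sold = 56
Final: stock = 42, total_sold = 56

Checking against threshold 7:
  After event 1: stock=14 > 7
  After event 2: stock=38 > 7
  After event 3: stock=30 > 7
  After event 4: stock=68 > 7
  After event 5: stock=67 > 7
  After event 6: stock=63 > 7
  After event 7: stock=58 > 7
  After event 8: stock=65 > 7
  After event 9: stock=42 > 7
Alert events: []. Count = 0

Answer: 0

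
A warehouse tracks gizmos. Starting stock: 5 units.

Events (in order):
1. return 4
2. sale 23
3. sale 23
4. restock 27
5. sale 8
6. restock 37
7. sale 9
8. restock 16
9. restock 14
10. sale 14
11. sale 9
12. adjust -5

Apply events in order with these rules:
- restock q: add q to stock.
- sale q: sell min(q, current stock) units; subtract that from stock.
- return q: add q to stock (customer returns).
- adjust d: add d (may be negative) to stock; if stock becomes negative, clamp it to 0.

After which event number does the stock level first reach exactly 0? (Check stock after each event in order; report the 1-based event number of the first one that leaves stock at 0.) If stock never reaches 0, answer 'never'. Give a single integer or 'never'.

Processing events:
Start: stock = 5
  Event 1 (return 4): 5 + 4 = 9
  Event 2 (sale 23): sell min(23,9)=9. stock: 9 - 9 = 0. total_sold = 9
  Event 3 (sale 23): sell min(23,0)=0. stock: 0 - 0 = 0. total_sold = 9
  Event 4 (restock 27): 0 + 27 = 27
  Event 5 (sale 8): sell min(8,27)=8. stock: 27 - 8 = 19. total_sold = 17
  Event 6 (restock 37): 19 + 37 = 56
  Event 7 (sale 9): sell min(9,56)=9. stock: 56 - 9 = 47. total_sold = 26
  Event 8 (restock 16): 47 + 16 = 63
  Event 9 (restock 14): 63 + 14 = 77
  Event 10 (sale 14): sell min(14,77)=14. stock: 77 - 14 = 63. total_sold = 40
  Event 11 (sale 9): sell min(9,63)=9. stock: 63 - 9 = 54. total_sold = 49
  Event 12 (adjust -5): 54 + -5 = 49
Final: stock = 49, total_sold = 49

First zero at event 2.

Answer: 2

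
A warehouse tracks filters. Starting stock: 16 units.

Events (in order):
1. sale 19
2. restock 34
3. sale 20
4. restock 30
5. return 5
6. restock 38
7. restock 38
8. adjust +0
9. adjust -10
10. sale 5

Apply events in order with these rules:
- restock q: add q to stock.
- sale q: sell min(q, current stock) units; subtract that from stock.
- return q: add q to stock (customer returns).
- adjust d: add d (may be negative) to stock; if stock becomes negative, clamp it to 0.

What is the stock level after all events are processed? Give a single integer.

Answer: 110

Derivation:
Processing events:
Start: stock = 16
  Event 1 (sale 19): sell min(19,16)=16. stock: 16 - 16 = 0. total_sold = 16
  Event 2 (restock 34): 0 + 34 = 34
  Event 3 (sale 20): sell min(20,34)=20. stock: 34 - 20 = 14. total_sold = 36
  Event 4 (restock 30): 14 + 30 = 44
  Event 5 (return 5): 44 + 5 = 49
  Event 6 (restock 38): 49 + 38 = 87
  Event 7 (restock 38): 87 + 38 = 125
  Event 8 (adjust +0): 125 + 0 = 125
  Event 9 (adjust -10): 125 + -10 = 115
  Event 10 (sale 5): sell min(5,115)=5. stock: 115 - 5 = 110. total_sold = 41
Final: stock = 110, total_sold = 41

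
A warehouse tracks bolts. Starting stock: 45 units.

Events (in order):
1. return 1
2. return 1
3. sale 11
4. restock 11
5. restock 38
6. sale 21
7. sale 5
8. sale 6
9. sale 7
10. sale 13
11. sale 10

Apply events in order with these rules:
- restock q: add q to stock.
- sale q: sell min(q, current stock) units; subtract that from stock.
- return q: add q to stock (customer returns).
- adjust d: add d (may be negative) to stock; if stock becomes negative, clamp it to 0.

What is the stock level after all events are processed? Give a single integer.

Answer: 23

Derivation:
Processing events:
Start: stock = 45
  Event 1 (return 1): 45 + 1 = 46
  Event 2 (return 1): 46 + 1 = 47
  Event 3 (sale 11): sell min(11,47)=11. stock: 47 - 11 = 36. total_sold = 11
  Event 4 (restock 11): 36 + 11 = 47
  Event 5 (restock 38): 47 + 38 = 85
  Event 6 (sale 21): sell min(21,85)=21. stock: 85 - 21 = 64. total_sold = 32
  Event 7 (sale 5): sell min(5,64)=5. stock: 64 - 5 = 59. total_sold = 37
  Event 8 (sale 6): sell min(6,59)=6. stock: 59 - 6 = 53. total_sold = 43
  Event 9 (sale 7): sell min(7,53)=7. stock: 53 - 7 = 46. total_sold = 50
  Event 10 (sale 13): sell min(13,46)=13. stock: 46 - 13 = 33. total_sold = 63
  Event 11 (sale 10): sell min(10,33)=10. stock: 33 - 10 = 23. total_sold = 73
Final: stock = 23, total_sold = 73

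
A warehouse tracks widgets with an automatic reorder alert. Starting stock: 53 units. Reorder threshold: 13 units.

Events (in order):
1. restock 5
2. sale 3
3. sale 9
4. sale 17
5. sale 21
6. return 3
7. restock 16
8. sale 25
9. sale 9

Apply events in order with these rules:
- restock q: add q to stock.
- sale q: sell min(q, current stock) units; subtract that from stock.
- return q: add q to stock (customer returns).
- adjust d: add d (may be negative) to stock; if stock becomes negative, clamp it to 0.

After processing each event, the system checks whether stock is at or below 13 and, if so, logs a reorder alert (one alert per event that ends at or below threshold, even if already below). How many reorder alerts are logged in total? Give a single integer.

Processing events:
Start: stock = 53
  Event 1 (restock 5): 53 + 5 = 58
  Event 2 (sale 3): sell min(3,58)=3. stock: 58 - 3 = 55. total_sold = 3
  Event 3 (sale 9): sell min(9,55)=9. stock: 55 - 9 = 46. total_sold = 12
  Event 4 (sale 17): sell min(17,46)=17. stock: 46 - 17 = 29. total_sold = 29
  Event 5 (sale 21): sell min(21,29)=21. stock: 29 - 21 = 8. total_sold = 50
  Event 6 (return 3): 8 + 3 = 11
  Event 7 (restock 16): 11 + 16 = 27
  Event 8 (sale 25): sell min(25,27)=25. stock: 27 - 25 = 2. total_sold = 75
  Event 9 (sale 9): sell min(9,2)=2. stock: 2 - 2 = 0. total_sold = 77
Final: stock = 0, total_sold = 77

Checking against threshold 13:
  After event 1: stock=58 > 13
  After event 2: stock=55 > 13
  After event 3: stock=46 > 13
  After event 4: stock=29 > 13
  After event 5: stock=8 <= 13 -> ALERT
  After event 6: stock=11 <= 13 -> ALERT
  After event 7: stock=27 > 13
  After event 8: stock=2 <= 13 -> ALERT
  After event 9: stock=0 <= 13 -> ALERT
Alert events: [5, 6, 8, 9]. Count = 4

Answer: 4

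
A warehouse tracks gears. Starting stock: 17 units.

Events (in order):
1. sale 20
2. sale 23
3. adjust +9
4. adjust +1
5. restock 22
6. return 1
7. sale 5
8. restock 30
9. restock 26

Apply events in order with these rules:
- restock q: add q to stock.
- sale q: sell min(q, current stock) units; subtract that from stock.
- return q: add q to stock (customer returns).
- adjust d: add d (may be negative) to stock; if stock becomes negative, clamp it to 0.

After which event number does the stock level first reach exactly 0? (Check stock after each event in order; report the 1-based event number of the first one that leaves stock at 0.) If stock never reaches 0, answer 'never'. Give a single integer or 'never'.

Answer: 1

Derivation:
Processing events:
Start: stock = 17
  Event 1 (sale 20): sell min(20,17)=17. stock: 17 - 17 = 0. total_sold = 17
  Event 2 (sale 23): sell min(23,0)=0. stock: 0 - 0 = 0. total_sold = 17
  Event 3 (adjust +9): 0 + 9 = 9
  Event 4 (adjust +1): 9 + 1 = 10
  Event 5 (restock 22): 10 + 22 = 32
  Event 6 (return 1): 32 + 1 = 33
  Event 7 (sale 5): sell min(5,33)=5. stock: 33 - 5 = 28. total_sold = 22
  Event 8 (restock 30): 28 + 30 = 58
  Event 9 (restock 26): 58 + 26 = 84
Final: stock = 84, total_sold = 22

First zero at event 1.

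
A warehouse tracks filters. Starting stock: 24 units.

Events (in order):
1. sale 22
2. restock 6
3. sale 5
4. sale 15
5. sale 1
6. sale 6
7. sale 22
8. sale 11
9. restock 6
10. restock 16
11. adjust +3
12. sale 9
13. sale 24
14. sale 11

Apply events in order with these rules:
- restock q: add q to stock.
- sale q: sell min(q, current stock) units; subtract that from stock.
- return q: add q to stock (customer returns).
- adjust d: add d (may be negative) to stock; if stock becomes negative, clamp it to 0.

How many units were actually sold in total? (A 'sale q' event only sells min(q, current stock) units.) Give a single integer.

Answer: 55

Derivation:
Processing events:
Start: stock = 24
  Event 1 (sale 22): sell min(22,24)=22. stock: 24 - 22 = 2. total_sold = 22
  Event 2 (restock 6): 2 + 6 = 8
  Event 3 (sale 5): sell min(5,8)=5. stock: 8 - 5 = 3. total_sold = 27
  Event 4 (sale 15): sell min(15,3)=3. stock: 3 - 3 = 0. total_sold = 30
  Event 5 (sale 1): sell min(1,0)=0. stock: 0 - 0 = 0. total_sold = 30
  Event 6 (sale 6): sell min(6,0)=0. stock: 0 - 0 = 0. total_sold = 30
  Event 7 (sale 22): sell min(22,0)=0. stock: 0 - 0 = 0. total_sold = 30
  Event 8 (sale 11): sell min(11,0)=0. stock: 0 - 0 = 0. total_sold = 30
  Event 9 (restock 6): 0 + 6 = 6
  Event 10 (restock 16): 6 + 16 = 22
  Event 11 (adjust +3): 22 + 3 = 25
  Event 12 (sale 9): sell min(9,25)=9. stock: 25 - 9 = 16. total_sold = 39
  Event 13 (sale 24): sell min(24,16)=16. stock: 16 - 16 = 0. total_sold = 55
  Event 14 (sale 11): sell min(11,0)=0. stock: 0 - 0 = 0. total_sold = 55
Final: stock = 0, total_sold = 55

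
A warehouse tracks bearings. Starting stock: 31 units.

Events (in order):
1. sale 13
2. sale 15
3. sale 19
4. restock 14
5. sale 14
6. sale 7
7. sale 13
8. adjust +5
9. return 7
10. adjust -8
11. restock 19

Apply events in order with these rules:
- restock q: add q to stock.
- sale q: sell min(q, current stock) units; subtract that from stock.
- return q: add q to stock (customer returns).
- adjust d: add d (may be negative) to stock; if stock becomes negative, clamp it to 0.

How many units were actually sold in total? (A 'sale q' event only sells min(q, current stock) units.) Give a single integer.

Processing events:
Start: stock = 31
  Event 1 (sale 13): sell min(13,31)=13. stock: 31 - 13 = 18. total_sold = 13
  Event 2 (sale 15): sell min(15,18)=15. stock: 18 - 15 = 3. total_sold = 28
  Event 3 (sale 19): sell min(19,3)=3. stock: 3 - 3 = 0. total_sold = 31
  Event 4 (restock 14): 0 + 14 = 14
  Event 5 (sale 14): sell min(14,14)=14. stock: 14 - 14 = 0. total_sold = 45
  Event 6 (sale 7): sell min(7,0)=0. stock: 0 - 0 = 0. total_sold = 45
  Event 7 (sale 13): sell min(13,0)=0. stock: 0 - 0 = 0. total_sold = 45
  Event 8 (adjust +5): 0 + 5 = 5
  Event 9 (return 7): 5 + 7 = 12
  Event 10 (adjust -8): 12 + -8 = 4
  Event 11 (restock 19): 4 + 19 = 23
Final: stock = 23, total_sold = 45

Answer: 45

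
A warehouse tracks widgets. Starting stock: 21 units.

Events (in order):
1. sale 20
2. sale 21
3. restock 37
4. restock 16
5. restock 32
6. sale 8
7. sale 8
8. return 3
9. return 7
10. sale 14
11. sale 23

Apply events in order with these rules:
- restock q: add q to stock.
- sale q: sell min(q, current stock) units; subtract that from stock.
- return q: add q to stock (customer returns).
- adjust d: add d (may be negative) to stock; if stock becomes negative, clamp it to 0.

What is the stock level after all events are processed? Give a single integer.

Answer: 42

Derivation:
Processing events:
Start: stock = 21
  Event 1 (sale 20): sell min(20,21)=20. stock: 21 - 20 = 1. total_sold = 20
  Event 2 (sale 21): sell min(21,1)=1. stock: 1 - 1 = 0. total_sold = 21
  Event 3 (restock 37): 0 + 37 = 37
  Event 4 (restock 16): 37 + 16 = 53
  Event 5 (restock 32): 53 + 32 = 85
  Event 6 (sale 8): sell min(8,85)=8. stock: 85 - 8 = 77. total_sold = 29
  Event 7 (sale 8): sell min(8,77)=8. stock: 77 - 8 = 69. total_sold = 37
  Event 8 (return 3): 69 + 3 = 72
  Event 9 (return 7): 72 + 7 = 79
  Event 10 (sale 14): sell min(14,79)=14. stock: 79 - 14 = 65. total_sold = 51
  Event 11 (sale 23): sell min(23,65)=23. stock: 65 - 23 = 42. total_sold = 74
Final: stock = 42, total_sold = 74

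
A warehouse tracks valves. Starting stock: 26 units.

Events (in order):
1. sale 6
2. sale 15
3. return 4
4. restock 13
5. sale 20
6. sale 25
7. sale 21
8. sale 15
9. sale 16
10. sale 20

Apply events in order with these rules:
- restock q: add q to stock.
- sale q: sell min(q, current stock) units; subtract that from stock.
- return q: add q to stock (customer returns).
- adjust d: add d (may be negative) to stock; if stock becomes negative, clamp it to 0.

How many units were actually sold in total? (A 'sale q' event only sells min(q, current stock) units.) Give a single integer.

Processing events:
Start: stock = 26
  Event 1 (sale 6): sell min(6,26)=6. stock: 26 - 6 = 20. total_sold = 6
  Event 2 (sale 15): sell min(15,20)=15. stock: 20 - 15 = 5. total_sold = 21
  Event 3 (return 4): 5 + 4 = 9
  Event 4 (restock 13): 9 + 13 = 22
  Event 5 (sale 20): sell min(20,22)=20. stock: 22 - 20 = 2. total_sold = 41
  Event 6 (sale 25): sell min(25,2)=2. stock: 2 - 2 = 0. total_sold = 43
  Event 7 (sale 21): sell min(21,0)=0. stock: 0 - 0 = 0. total_sold = 43
  Event 8 (sale 15): sell min(15,0)=0. stock: 0 - 0 = 0. total_sold = 43
  Event 9 (sale 16): sell min(16,0)=0. stock: 0 - 0 = 0. total_sold = 43
  Event 10 (sale 20): sell min(20,0)=0. stock: 0 - 0 = 0. total_sold = 43
Final: stock = 0, total_sold = 43

Answer: 43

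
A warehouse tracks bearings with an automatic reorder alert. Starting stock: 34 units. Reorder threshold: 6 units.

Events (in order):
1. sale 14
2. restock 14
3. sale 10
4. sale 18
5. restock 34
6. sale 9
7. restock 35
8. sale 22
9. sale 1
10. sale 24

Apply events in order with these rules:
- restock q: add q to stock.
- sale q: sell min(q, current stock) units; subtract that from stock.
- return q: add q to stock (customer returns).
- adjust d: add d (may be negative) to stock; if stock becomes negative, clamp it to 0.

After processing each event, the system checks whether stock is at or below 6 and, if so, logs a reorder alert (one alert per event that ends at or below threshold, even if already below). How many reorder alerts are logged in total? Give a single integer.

Processing events:
Start: stock = 34
  Event 1 (sale 14): sell min(14,34)=14. stock: 34 - 14 = 20. total_sold = 14
  Event 2 (restock 14): 20 + 14 = 34
  Event 3 (sale 10): sell min(10,34)=10. stock: 34 - 10 = 24. total_sold = 24
  Event 4 (sale 18): sell min(18,24)=18. stock: 24 - 18 = 6. total_sold = 42
  Event 5 (restock 34): 6 + 34 = 40
  Event 6 (sale 9): sell min(9,40)=9. stock: 40 - 9 = 31. total_sold = 51
  Event 7 (restock 35): 31 + 35 = 66
  Event 8 (sale 22): sell min(22,66)=22. stock: 66 - 22 = 44. total_sold = 73
  Event 9 (sale 1): sell min(1,44)=1. stock: 44 - 1 = 43. total_sold = 74
  Event 10 (sale 24): sell min(24,43)=24. stock: 43 - 24 = 19. total_sold = 98
Final: stock = 19, total_sold = 98

Checking against threshold 6:
  After event 1: stock=20 > 6
  After event 2: stock=34 > 6
  After event 3: stock=24 > 6
  After event 4: stock=6 <= 6 -> ALERT
  After event 5: stock=40 > 6
  After event 6: stock=31 > 6
  After event 7: stock=66 > 6
  After event 8: stock=44 > 6
  After event 9: stock=43 > 6
  After event 10: stock=19 > 6
Alert events: [4]. Count = 1

Answer: 1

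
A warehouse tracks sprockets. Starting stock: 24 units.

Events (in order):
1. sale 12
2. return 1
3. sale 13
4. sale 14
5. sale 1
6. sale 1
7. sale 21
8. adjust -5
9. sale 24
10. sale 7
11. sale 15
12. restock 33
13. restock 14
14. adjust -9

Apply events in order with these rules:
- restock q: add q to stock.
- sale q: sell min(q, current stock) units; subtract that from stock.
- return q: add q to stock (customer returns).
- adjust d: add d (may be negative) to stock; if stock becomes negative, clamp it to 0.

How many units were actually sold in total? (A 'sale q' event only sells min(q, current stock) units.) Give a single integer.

Answer: 25

Derivation:
Processing events:
Start: stock = 24
  Event 1 (sale 12): sell min(12,24)=12. stock: 24 - 12 = 12. total_sold = 12
  Event 2 (return 1): 12 + 1 = 13
  Event 3 (sale 13): sell min(13,13)=13. stock: 13 - 13 = 0. total_sold = 25
  Event 4 (sale 14): sell min(14,0)=0. stock: 0 - 0 = 0. total_sold = 25
  Event 5 (sale 1): sell min(1,0)=0. stock: 0 - 0 = 0. total_sold = 25
  Event 6 (sale 1): sell min(1,0)=0. stock: 0 - 0 = 0. total_sold = 25
  Event 7 (sale 21): sell min(21,0)=0. stock: 0 - 0 = 0. total_sold = 25
  Event 8 (adjust -5): 0 + -5 = 0 (clamped to 0)
  Event 9 (sale 24): sell min(24,0)=0. stock: 0 - 0 = 0. total_sold = 25
  Event 10 (sale 7): sell min(7,0)=0. stock: 0 - 0 = 0. total_sold = 25
  Event 11 (sale 15): sell min(15,0)=0. stock: 0 - 0 = 0. total_sold = 25
  Event 12 (restock 33): 0 + 33 = 33
  Event 13 (restock 14): 33 + 14 = 47
  Event 14 (adjust -9): 47 + -9 = 38
Final: stock = 38, total_sold = 25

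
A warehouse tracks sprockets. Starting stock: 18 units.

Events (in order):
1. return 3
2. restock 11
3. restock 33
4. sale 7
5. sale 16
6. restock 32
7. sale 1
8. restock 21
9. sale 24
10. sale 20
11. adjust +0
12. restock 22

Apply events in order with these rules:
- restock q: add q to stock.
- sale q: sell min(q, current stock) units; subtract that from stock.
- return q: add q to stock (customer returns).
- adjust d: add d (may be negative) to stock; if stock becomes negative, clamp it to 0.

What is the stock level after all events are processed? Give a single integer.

Answer: 72

Derivation:
Processing events:
Start: stock = 18
  Event 1 (return 3): 18 + 3 = 21
  Event 2 (restock 11): 21 + 11 = 32
  Event 3 (restock 33): 32 + 33 = 65
  Event 4 (sale 7): sell min(7,65)=7. stock: 65 - 7 = 58. total_sold = 7
  Event 5 (sale 16): sell min(16,58)=16. stock: 58 - 16 = 42. total_sold = 23
  Event 6 (restock 32): 42 + 32 = 74
  Event 7 (sale 1): sell min(1,74)=1. stock: 74 - 1 = 73. total_sold = 24
  Event 8 (restock 21): 73 + 21 = 94
  Event 9 (sale 24): sell min(24,94)=24. stock: 94 - 24 = 70. total_sold = 48
  Event 10 (sale 20): sell min(20,70)=20. stock: 70 - 20 = 50. total_sold = 68
  Event 11 (adjust +0): 50 + 0 = 50
  Event 12 (restock 22): 50 + 22 = 72
Final: stock = 72, total_sold = 68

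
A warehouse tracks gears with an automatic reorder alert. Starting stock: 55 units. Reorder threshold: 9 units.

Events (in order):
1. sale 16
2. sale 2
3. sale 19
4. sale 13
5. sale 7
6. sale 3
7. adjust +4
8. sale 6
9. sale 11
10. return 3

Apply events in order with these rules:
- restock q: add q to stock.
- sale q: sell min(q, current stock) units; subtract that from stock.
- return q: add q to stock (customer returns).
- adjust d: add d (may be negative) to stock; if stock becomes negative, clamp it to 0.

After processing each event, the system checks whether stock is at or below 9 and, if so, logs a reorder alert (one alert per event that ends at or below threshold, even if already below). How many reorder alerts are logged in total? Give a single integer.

Answer: 7

Derivation:
Processing events:
Start: stock = 55
  Event 1 (sale 16): sell min(16,55)=16. stock: 55 - 16 = 39. total_sold = 16
  Event 2 (sale 2): sell min(2,39)=2. stock: 39 - 2 = 37. total_sold = 18
  Event 3 (sale 19): sell min(19,37)=19. stock: 37 - 19 = 18. total_sold = 37
  Event 4 (sale 13): sell min(13,18)=13. stock: 18 - 13 = 5. total_sold = 50
  Event 5 (sale 7): sell min(7,5)=5. stock: 5 - 5 = 0. total_sold = 55
  Event 6 (sale 3): sell min(3,0)=0. stock: 0 - 0 = 0. total_sold = 55
  Event 7 (adjust +4): 0 + 4 = 4
  Event 8 (sale 6): sell min(6,4)=4. stock: 4 - 4 = 0. total_sold = 59
  Event 9 (sale 11): sell min(11,0)=0. stock: 0 - 0 = 0. total_sold = 59
  Event 10 (return 3): 0 + 3 = 3
Final: stock = 3, total_sold = 59

Checking against threshold 9:
  After event 1: stock=39 > 9
  After event 2: stock=37 > 9
  After event 3: stock=18 > 9
  After event 4: stock=5 <= 9 -> ALERT
  After event 5: stock=0 <= 9 -> ALERT
  After event 6: stock=0 <= 9 -> ALERT
  After event 7: stock=4 <= 9 -> ALERT
  After event 8: stock=0 <= 9 -> ALERT
  After event 9: stock=0 <= 9 -> ALERT
  After event 10: stock=3 <= 9 -> ALERT
Alert events: [4, 5, 6, 7, 8, 9, 10]. Count = 7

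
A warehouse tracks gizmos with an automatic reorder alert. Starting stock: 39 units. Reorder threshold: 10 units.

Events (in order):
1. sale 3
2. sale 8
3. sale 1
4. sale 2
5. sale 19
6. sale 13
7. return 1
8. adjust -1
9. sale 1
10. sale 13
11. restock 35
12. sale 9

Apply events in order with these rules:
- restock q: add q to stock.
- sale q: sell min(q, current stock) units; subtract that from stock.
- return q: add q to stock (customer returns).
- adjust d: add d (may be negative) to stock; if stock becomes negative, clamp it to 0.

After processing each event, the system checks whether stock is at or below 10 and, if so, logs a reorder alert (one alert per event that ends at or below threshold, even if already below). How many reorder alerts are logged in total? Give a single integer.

Processing events:
Start: stock = 39
  Event 1 (sale 3): sell min(3,39)=3. stock: 39 - 3 = 36. total_sold = 3
  Event 2 (sale 8): sell min(8,36)=8. stock: 36 - 8 = 28. total_sold = 11
  Event 3 (sale 1): sell min(1,28)=1. stock: 28 - 1 = 27. total_sold = 12
  Event 4 (sale 2): sell min(2,27)=2. stock: 27 - 2 = 25. total_sold = 14
  Event 5 (sale 19): sell min(19,25)=19. stock: 25 - 19 = 6. total_sold = 33
  Event 6 (sale 13): sell min(13,6)=6. stock: 6 - 6 = 0. total_sold = 39
  Event 7 (return 1): 0 + 1 = 1
  Event 8 (adjust -1): 1 + -1 = 0
  Event 9 (sale 1): sell min(1,0)=0. stock: 0 - 0 = 0. total_sold = 39
  Event 10 (sale 13): sell min(13,0)=0. stock: 0 - 0 = 0. total_sold = 39
  Event 11 (restock 35): 0 + 35 = 35
  Event 12 (sale 9): sell min(9,35)=9. stock: 35 - 9 = 26. total_sold = 48
Final: stock = 26, total_sold = 48

Checking against threshold 10:
  After event 1: stock=36 > 10
  After event 2: stock=28 > 10
  After event 3: stock=27 > 10
  After event 4: stock=25 > 10
  After event 5: stock=6 <= 10 -> ALERT
  After event 6: stock=0 <= 10 -> ALERT
  After event 7: stock=1 <= 10 -> ALERT
  After event 8: stock=0 <= 10 -> ALERT
  After event 9: stock=0 <= 10 -> ALERT
  After event 10: stock=0 <= 10 -> ALERT
  After event 11: stock=35 > 10
  After event 12: stock=26 > 10
Alert events: [5, 6, 7, 8, 9, 10]. Count = 6

Answer: 6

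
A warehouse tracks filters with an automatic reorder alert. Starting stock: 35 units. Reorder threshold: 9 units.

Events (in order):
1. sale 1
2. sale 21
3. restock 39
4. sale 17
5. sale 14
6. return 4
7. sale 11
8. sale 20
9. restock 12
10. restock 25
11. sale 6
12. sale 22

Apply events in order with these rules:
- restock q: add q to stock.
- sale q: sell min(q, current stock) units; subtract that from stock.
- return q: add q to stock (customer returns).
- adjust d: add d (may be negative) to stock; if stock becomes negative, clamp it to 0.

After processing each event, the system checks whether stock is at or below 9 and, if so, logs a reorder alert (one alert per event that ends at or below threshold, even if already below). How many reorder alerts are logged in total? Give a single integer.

Processing events:
Start: stock = 35
  Event 1 (sale 1): sell min(1,35)=1. stock: 35 - 1 = 34. total_sold = 1
  Event 2 (sale 21): sell min(21,34)=21. stock: 34 - 21 = 13. total_sold = 22
  Event 3 (restock 39): 13 + 39 = 52
  Event 4 (sale 17): sell min(17,52)=17. stock: 52 - 17 = 35. total_sold = 39
  Event 5 (sale 14): sell min(14,35)=14. stock: 35 - 14 = 21. total_sold = 53
  Event 6 (return 4): 21 + 4 = 25
  Event 7 (sale 11): sell min(11,25)=11. stock: 25 - 11 = 14. total_sold = 64
  Event 8 (sale 20): sell min(20,14)=14. stock: 14 - 14 = 0. total_sold = 78
  Event 9 (restock 12): 0 + 12 = 12
  Event 10 (restock 25): 12 + 25 = 37
  Event 11 (sale 6): sell min(6,37)=6. stock: 37 - 6 = 31. total_sold = 84
  Event 12 (sale 22): sell min(22,31)=22. stock: 31 - 22 = 9. total_sold = 106
Final: stock = 9, total_sold = 106

Checking against threshold 9:
  After event 1: stock=34 > 9
  After event 2: stock=13 > 9
  After event 3: stock=52 > 9
  After event 4: stock=35 > 9
  After event 5: stock=21 > 9
  After event 6: stock=25 > 9
  After event 7: stock=14 > 9
  After event 8: stock=0 <= 9 -> ALERT
  After event 9: stock=12 > 9
  After event 10: stock=37 > 9
  After event 11: stock=31 > 9
  After event 12: stock=9 <= 9 -> ALERT
Alert events: [8, 12]. Count = 2

Answer: 2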